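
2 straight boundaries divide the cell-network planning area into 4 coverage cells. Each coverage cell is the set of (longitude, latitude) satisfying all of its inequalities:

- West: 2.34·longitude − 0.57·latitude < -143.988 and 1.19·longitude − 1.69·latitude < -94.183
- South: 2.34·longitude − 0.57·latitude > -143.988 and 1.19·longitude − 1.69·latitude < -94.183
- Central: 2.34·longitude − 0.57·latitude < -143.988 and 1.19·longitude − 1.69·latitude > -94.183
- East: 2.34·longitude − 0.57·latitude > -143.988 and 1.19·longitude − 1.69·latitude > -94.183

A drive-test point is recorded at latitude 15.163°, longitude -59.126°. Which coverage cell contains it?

West

2.34·-59.126 − 0.57·15.163 = -146.998, which is < -143.988
1.19·-59.126 − 1.69·15.163 = -95.985, which is < -94.183
This sign pattern matches West.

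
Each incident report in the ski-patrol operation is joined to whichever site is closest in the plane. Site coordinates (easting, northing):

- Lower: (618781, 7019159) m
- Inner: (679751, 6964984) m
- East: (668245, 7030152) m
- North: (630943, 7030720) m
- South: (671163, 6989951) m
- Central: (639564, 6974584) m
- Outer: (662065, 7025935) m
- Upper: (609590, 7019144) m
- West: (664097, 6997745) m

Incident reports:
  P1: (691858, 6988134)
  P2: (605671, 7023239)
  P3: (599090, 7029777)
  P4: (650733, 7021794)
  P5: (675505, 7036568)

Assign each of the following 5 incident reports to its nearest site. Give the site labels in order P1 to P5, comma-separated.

South, Upper, Upper, Outer, East

P1 → South (d²=431584514.00)
P2 → Upper (d²=32127586.00)
P3 → Upper (d²=223310689.00)
P4 → Outer (d²=145562105.00)
P5 → East (d²=93872656.00)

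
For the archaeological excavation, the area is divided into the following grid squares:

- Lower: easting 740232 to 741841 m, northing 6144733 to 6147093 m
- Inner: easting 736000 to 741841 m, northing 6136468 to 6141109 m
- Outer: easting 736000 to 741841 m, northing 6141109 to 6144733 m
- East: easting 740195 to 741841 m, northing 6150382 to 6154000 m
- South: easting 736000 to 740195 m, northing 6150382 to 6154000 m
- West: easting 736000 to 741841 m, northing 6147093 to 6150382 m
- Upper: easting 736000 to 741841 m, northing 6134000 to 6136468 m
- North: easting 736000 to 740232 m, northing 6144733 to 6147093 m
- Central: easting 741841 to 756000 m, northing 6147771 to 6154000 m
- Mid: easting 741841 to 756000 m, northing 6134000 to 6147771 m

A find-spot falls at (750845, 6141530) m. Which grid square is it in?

The point has easting = 750845 and northing = 6141530.
Only Mid satisfies 741841 ≤ easting ≤ 756000 and 6134000 ≤ northing ≤ 6147771.

Mid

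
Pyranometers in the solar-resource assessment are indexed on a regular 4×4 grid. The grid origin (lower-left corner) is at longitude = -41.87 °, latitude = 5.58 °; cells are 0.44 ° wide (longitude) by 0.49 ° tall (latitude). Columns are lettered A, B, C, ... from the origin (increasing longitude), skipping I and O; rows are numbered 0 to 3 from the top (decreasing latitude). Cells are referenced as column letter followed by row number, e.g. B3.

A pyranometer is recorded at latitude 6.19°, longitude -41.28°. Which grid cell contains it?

B2

Column index: ⌊(-41.28 − -41.87) / 0.44⌋ = ⌊1.341⌋ = 1 → column B
Row offset from origin: ⌊(6.19 − 5.58) / 0.49⌋ = ⌊1.245⌋ = 1 → row 2 (counted from top)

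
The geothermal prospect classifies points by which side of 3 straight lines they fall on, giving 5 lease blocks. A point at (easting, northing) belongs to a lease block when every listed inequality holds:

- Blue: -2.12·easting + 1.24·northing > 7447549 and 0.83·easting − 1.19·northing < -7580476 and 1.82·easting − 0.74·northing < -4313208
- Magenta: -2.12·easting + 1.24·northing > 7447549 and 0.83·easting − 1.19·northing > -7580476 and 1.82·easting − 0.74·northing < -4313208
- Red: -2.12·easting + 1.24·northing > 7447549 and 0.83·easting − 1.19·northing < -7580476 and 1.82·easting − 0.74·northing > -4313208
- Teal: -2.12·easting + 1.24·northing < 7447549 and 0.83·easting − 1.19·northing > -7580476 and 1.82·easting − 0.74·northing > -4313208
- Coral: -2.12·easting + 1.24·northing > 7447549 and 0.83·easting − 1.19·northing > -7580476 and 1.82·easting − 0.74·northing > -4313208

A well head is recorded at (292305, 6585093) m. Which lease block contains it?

Blue

-2.12·292305 + 1.24·6585093 = 7545828.720, which is > 7447549
0.83·292305 − 1.19·6585093 = -7593647.520, which is < -7580476
1.82·292305 − 0.74·6585093 = -4340973.720, which is < -4313208
This sign pattern matches Blue.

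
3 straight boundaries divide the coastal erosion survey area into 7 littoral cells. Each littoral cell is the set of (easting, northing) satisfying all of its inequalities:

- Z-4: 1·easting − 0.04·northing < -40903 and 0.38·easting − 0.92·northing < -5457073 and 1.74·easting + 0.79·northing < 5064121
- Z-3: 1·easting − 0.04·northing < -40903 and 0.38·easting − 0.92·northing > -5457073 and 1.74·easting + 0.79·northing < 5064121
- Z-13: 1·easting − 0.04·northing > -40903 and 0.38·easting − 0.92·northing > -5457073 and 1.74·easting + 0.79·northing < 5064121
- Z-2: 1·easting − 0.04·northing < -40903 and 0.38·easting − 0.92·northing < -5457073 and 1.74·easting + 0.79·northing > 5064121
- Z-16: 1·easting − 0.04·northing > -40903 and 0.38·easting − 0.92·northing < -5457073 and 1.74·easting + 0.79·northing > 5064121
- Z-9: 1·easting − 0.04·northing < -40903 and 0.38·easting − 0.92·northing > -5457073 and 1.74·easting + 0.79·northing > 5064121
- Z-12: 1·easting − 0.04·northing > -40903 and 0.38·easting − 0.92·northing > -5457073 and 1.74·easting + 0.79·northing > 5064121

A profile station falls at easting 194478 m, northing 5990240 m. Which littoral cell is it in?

Z-9

1·194478 − 0.04·5990240 = -45131.600, which is < -40903
0.38·194478 − 0.92·5990240 = -5437119.160, which is > -5457073
1.74·194478 + 0.79·5990240 = 5070681.320, which is > 5064121
This sign pattern matches Z-9.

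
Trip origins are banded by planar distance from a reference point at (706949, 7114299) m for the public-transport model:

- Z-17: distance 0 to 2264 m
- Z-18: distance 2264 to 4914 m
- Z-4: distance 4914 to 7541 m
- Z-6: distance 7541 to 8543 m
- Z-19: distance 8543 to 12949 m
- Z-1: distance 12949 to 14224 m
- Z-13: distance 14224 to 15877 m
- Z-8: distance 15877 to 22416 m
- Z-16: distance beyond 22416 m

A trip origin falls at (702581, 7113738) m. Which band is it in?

Z-18

Distance = √((702581−706949)² + (7113738−7114299)²) = √(19079424.000 + 314721.000) = 4403.878 m.
2264 ≤ 4403.878 < 4914 → Z-18.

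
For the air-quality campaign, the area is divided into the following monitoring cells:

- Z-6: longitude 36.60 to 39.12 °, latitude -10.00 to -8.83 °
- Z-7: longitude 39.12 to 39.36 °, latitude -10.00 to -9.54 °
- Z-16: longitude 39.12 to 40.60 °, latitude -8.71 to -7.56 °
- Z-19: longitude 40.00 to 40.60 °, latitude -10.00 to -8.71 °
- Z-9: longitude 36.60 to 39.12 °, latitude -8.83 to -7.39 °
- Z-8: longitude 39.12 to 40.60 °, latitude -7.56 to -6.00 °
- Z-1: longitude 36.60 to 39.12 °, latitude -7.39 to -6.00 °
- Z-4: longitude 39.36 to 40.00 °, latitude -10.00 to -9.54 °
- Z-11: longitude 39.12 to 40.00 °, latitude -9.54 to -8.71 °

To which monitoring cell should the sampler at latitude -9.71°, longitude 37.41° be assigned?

The point has longitude = 37.41 and latitude = -9.71.
Only Z-6 satisfies 36.60 ≤ longitude ≤ 39.12 and -10.00 ≤ latitude ≤ -8.83.

Z-6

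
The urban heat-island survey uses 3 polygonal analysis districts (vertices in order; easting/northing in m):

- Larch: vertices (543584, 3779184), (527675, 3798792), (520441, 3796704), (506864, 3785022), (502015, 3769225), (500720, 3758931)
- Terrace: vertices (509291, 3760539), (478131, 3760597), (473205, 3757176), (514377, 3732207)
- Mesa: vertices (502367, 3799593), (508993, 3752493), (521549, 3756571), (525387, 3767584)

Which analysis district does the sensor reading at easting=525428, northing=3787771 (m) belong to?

Cast a ray rightward from (525428, 3787771). For each polygon, the edges (by vertex number in listed order) whose endpoints lie on opposite sides of northing = 3787771, where each meets that height, and whether that is right or left of the point:
Larch: 1–2 at easting≈536616.9 (right), 3–4 at easting≈510058.9 (left) → 1 crossing.
Terrace: no edge straddles that height → 0 crossings.
Mesa: 1–2 at easting≈504030.1 (left), 4–1 at easting≈510869.1 (left) → 0 crossings.
Only Larch has an odd count, so the point is inside Larch.

Larch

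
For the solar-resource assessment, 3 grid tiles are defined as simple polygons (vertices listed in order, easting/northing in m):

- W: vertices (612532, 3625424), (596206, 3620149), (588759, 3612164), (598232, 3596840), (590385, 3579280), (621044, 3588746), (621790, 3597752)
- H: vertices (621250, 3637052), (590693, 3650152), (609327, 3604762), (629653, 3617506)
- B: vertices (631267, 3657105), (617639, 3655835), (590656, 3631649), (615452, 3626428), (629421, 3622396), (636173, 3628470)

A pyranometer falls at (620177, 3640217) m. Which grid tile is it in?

B

Cast a ray rightward from (620177, 3640217). For each polygon, the edges (by vertex number in listed order) whose endpoints lie on opposite sides of northing = 3640217, where each meets that height, and whether that is right or left of the point:
W: no edge straddles that height → 0 crossings.
H: 1–2 at easting≈613867.3 (left), 2–3 at easting≈594771.6 (left) → 0 crossings.
B: 2–3 at easting≈600214.8 (left), 6–1 at easting≈634160.4 (right) → 1 crossing.
Only B has an odd count, so the point is inside B.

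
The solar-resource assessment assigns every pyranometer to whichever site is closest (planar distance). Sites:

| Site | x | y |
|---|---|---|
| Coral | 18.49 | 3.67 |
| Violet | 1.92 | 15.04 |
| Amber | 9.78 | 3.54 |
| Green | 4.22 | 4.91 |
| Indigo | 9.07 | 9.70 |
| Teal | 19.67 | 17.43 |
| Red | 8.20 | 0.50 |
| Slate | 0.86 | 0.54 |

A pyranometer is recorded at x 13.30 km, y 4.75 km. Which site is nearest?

Amber

Squared distances to each site:
Coral: 28.102; Violet: 235.388; Amber: 13.855; Green: 82.472; Indigo: 42.395; Teal: 201.359; Red: 44.073; Slate: 172.478.
Minimum at Amber.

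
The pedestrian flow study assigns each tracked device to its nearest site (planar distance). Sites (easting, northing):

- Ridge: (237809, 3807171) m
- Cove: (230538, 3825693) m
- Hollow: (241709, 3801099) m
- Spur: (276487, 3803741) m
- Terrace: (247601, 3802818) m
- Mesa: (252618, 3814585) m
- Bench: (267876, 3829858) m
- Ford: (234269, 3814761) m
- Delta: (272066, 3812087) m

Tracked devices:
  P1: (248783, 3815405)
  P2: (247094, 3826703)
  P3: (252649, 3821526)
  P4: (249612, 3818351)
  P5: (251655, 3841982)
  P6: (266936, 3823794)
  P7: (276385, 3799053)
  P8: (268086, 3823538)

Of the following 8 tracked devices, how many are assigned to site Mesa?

P1 → Mesa
P2 → Mesa
P3 → Mesa
P4 → Mesa
P5 → Bench
P6 → Bench
P7 → Spur
P8 → Bench
4 of the 8 go to Mesa.

4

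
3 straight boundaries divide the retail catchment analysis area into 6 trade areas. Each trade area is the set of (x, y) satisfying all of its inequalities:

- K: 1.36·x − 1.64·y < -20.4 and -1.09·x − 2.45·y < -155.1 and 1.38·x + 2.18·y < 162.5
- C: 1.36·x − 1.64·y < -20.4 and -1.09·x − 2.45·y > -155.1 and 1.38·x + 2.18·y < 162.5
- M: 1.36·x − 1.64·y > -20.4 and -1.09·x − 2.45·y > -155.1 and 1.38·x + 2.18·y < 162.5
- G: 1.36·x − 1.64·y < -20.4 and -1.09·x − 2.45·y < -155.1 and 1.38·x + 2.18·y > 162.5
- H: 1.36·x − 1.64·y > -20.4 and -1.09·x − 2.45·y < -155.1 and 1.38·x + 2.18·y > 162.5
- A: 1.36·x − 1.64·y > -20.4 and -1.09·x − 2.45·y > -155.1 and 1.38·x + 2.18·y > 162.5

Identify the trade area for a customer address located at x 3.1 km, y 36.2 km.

C

1.36·3.1 − 1.64·36.2 = -55.152, which is < -20.4
-1.09·3.1 − 2.45·36.2 = -92.069, which is > -155.1
1.38·3.1 + 2.18·36.2 = 83.194, which is < 162.5
This sign pattern matches C.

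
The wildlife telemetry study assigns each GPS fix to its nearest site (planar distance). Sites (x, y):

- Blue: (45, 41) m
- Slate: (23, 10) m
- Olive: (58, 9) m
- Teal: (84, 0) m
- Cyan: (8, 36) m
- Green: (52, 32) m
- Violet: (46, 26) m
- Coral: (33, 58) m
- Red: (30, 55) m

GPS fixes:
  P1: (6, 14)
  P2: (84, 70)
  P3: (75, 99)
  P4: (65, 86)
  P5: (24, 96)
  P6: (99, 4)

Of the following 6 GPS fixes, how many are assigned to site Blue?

P1 → Slate
P2 → Blue
P3 → Coral
P4 → Coral
P5 → Coral
P6 → Teal
1 of the 6 goes to Blue.

1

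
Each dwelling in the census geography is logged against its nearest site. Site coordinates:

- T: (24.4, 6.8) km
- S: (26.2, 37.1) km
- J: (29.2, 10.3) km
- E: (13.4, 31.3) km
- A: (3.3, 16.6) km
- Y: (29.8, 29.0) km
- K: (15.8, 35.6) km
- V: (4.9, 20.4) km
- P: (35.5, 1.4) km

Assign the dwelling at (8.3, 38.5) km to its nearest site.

Squared distances to each site:
T: 1264.100; S: 322.370; J: 1232.050; E: 77.850; A: 504.610; Y: 552.500; K: 64.660; V: 339.170; P: 2116.250.
Minimum at K.

K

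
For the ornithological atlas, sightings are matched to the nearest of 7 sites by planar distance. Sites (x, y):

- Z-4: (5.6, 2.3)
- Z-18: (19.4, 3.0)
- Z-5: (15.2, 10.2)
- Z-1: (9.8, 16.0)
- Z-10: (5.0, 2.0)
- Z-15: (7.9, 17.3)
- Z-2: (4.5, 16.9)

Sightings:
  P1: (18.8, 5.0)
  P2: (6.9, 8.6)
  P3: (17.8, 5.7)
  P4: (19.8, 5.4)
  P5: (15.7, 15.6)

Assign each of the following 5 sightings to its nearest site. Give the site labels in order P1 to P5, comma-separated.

Z-18, Z-4, Z-18, Z-18, Z-5

P1 → Z-18 (d²=4.36)
P2 → Z-4 (d²=41.38)
P3 → Z-18 (d²=9.85)
P4 → Z-18 (d²=5.92)
P5 → Z-5 (d²=29.41)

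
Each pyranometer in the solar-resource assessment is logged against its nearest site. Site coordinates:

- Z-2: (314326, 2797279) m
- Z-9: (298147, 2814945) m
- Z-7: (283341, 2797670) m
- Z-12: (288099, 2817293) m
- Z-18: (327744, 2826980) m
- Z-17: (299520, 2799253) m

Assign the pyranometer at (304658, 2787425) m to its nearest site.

Z-17

Squared distances to each site:
Z-2: 190571540.000; Z-9: 799743521.000; Z-7: 559374514.000; Z-12: 1166297905.000; Z-18: 2097561421.000; Z-17: 166300628.000.
Minimum at Z-17.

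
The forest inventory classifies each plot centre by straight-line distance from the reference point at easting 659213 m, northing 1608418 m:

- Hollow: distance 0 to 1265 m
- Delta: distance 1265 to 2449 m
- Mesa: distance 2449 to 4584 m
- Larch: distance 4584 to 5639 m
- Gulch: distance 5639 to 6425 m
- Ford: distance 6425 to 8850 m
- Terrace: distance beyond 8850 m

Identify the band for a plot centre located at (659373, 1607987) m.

Distance = √((659373−659213)² + (1607987−1608418)²) = √(25600.000 + 185761.000) = 459.740 m.
0 ≤ 459.740 < 1265 → Hollow.

Hollow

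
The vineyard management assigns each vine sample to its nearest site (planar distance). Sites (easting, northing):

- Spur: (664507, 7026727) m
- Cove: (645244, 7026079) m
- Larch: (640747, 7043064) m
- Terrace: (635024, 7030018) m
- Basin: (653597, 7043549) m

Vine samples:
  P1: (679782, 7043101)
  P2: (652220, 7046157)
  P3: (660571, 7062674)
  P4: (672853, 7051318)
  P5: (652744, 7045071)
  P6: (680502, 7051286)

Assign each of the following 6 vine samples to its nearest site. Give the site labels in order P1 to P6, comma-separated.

P1 → Spur (d²=501433501.00)
P2 → Basin (d²=8697793.00)
P3 → Basin (d²=414402301.00)
P4 → Basin (d²=431150897.00)
P5 → Basin (d²=3044093.00)
P6 → Basin (d²=783740194.00)

Spur, Basin, Basin, Basin, Basin, Basin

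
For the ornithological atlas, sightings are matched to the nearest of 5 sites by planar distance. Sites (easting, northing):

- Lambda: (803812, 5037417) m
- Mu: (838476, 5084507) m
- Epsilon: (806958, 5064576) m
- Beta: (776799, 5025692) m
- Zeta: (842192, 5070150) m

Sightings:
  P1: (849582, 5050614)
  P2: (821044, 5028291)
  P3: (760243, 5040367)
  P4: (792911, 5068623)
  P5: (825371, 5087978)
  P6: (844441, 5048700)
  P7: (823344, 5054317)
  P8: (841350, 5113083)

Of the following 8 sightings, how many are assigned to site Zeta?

P1 → Zeta
P2 → Lambda
P3 → Beta
P4 → Epsilon
P5 → Mu
P6 → Zeta
P7 → Epsilon
P8 → Mu
2 of the 8 go to Zeta.

2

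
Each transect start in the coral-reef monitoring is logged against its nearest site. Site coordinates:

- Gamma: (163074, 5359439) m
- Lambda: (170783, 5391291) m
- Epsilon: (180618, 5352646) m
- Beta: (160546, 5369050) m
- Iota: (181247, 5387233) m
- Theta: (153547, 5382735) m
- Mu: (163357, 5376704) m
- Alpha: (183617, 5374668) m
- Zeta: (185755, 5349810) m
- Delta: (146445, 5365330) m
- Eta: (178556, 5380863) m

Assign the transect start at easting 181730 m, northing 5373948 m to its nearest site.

Squared distances to each site:
Gamma: 558557417.000; Lambda: 420616458.000; Epsilon: 455011748.000; Beta: 472752260.000; Iota: 176724514.000; Theta: 871492858.000; Mu: 345162665.000; Alpha: 4079169.000; Zeta: 598843669.000; Delta: 1319301149.000; Eta: 57891501.000.
Minimum at Alpha.

Alpha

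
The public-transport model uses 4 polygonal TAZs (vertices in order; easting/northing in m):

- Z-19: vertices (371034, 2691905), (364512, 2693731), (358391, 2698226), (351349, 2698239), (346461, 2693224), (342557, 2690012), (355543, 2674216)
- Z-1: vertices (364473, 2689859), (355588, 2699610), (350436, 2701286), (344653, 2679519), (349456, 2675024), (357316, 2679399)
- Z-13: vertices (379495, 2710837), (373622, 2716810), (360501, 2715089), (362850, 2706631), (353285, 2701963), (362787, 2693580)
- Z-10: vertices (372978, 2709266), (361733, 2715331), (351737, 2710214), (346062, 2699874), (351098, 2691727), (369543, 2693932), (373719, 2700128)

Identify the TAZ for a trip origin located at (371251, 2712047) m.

Cast a ray rightward from (371251, 2712047). For each polygon, the edges (by vertex number in listed order) whose endpoints lie on opposite sides of northing = 2712047, where each meets that height, and whether that is right or left of the point:
Z-19: no edge straddles that height → 0 crossings.
Z-1: no edge straddles that height → 0 crossings.
Z-13: 1–2 at easting≈378305.3 (right), 3–4 at easting≈361345.8 (left) → 1 crossing.
Z-10: 1–2 at easting≈367821.8 (left), 2–3 at easting≈355317.7 (left) → 0 crossings.
Only Z-13 has an odd count, so the point is inside Z-13.

Z-13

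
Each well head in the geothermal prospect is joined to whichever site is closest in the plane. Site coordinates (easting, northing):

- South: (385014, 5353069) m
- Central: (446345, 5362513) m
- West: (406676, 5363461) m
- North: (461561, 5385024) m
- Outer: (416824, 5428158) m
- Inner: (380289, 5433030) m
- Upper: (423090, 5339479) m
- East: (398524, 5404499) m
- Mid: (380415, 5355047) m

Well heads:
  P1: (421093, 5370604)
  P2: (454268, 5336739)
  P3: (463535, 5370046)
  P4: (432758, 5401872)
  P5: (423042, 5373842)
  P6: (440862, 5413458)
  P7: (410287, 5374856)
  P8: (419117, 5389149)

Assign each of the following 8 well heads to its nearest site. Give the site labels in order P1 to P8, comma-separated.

P1 → West (d²=258872338.00)
P2 → Central (d²=727073005.00)
P3 → North (d²=228237160.00)
P4 → Outer (d²=944846152.00)
P5 → West (d²=375611117.00)
P6 → Outer (d²=793915444.00)
P7 → West (d²=142885346.00)
P8 → East (d²=659694149.00)

West, Central, North, Outer, West, Outer, West, East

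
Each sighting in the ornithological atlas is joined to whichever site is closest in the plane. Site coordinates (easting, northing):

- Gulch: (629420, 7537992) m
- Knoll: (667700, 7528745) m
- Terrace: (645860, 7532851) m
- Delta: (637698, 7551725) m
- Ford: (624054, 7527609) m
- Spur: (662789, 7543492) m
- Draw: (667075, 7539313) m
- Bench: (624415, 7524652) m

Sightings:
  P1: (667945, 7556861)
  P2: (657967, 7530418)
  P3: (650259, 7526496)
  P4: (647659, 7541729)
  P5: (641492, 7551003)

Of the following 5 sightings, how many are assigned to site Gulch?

0

P1 → Spur
P2 → Knoll
P3 → Terrace
P4 → Terrace
P5 → Delta
0 of the 5 go to Gulch.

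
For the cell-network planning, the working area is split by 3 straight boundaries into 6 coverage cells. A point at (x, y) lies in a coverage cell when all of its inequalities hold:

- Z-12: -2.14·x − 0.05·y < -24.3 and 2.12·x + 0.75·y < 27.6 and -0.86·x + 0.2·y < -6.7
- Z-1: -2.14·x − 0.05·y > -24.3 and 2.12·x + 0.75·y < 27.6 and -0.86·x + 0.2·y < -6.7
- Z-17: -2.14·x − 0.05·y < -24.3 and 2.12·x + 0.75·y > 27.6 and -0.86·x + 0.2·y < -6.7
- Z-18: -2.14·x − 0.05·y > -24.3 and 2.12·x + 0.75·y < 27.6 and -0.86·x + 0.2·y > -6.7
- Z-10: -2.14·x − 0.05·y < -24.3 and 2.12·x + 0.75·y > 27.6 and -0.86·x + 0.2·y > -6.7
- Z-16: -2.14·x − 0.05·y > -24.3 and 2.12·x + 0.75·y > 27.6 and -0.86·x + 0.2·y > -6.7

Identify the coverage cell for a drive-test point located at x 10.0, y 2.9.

-2.14·10.0 − 0.05·2.9 = -21.545, which is > -24.3
2.12·10.0 + 0.75·2.9 = 23.375, which is < 27.6
-0.86·10.0 + 0.2·2.9 = -8.020, which is < -6.7
This sign pattern matches Z-1.

Z-1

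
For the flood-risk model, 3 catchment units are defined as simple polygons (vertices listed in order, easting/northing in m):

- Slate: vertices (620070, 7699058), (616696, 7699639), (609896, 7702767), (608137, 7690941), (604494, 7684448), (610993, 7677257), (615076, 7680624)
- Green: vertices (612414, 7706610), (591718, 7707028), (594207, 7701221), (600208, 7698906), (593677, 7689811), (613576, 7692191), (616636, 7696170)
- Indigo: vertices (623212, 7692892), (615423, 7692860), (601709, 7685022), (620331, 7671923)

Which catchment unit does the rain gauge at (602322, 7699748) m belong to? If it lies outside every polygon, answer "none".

Green

Cast a ray rightward from (602322, 7699748). For each polygon, the edges (by vertex number in listed order) whose endpoints lie on opposite sides of northing = 7699748, where each meets that height, and whether that is right or left of the point:
Slate: 2–3 at easting≈616459.0 (right), 3–4 at easting≈609447.0 (right) → 2 crossings.
Green: 3–4 at easting≈598025.3 (left), 7–1 at easting≈615189.0 (right) → 1 crossing.
Indigo: no edge straddles that height → 0 crossings.
Only Green has an odd count, so the point is inside Green.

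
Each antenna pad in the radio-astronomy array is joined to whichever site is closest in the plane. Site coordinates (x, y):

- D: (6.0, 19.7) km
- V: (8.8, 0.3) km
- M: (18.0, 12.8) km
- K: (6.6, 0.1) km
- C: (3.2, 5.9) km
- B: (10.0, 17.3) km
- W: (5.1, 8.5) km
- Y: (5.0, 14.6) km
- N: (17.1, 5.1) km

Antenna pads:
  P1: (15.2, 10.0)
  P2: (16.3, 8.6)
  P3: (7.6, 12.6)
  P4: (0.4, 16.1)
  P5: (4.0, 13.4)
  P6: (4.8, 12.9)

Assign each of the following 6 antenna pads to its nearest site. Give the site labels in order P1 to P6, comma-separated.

M, N, Y, Y, Y, Y

P1 → M (d²=15.68)
P2 → N (d²=12.89)
P3 → Y (d²=10.76)
P4 → Y (d²=23.41)
P5 → Y (d²=2.44)
P6 → Y (d²=2.93)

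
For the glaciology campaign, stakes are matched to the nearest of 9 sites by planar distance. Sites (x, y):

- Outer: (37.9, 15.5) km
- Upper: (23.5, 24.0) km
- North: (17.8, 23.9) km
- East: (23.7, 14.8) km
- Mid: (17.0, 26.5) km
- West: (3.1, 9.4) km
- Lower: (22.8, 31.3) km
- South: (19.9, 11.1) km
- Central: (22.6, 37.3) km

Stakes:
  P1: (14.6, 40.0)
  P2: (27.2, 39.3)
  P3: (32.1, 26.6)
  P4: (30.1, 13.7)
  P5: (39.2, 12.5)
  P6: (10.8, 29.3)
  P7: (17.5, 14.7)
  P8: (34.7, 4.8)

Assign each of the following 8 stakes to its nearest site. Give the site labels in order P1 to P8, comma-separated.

P1 → Central (d²=71.29)
P2 → Central (d²=25.16)
P3 → Upper (d²=80.72)
P4 → East (d²=42.17)
P5 → Outer (d²=10.69)
P6 → Mid (d²=46.28)
P7 → South (d²=18.72)
P8 → Outer (d²=124.73)

Central, Central, Upper, East, Outer, Mid, South, Outer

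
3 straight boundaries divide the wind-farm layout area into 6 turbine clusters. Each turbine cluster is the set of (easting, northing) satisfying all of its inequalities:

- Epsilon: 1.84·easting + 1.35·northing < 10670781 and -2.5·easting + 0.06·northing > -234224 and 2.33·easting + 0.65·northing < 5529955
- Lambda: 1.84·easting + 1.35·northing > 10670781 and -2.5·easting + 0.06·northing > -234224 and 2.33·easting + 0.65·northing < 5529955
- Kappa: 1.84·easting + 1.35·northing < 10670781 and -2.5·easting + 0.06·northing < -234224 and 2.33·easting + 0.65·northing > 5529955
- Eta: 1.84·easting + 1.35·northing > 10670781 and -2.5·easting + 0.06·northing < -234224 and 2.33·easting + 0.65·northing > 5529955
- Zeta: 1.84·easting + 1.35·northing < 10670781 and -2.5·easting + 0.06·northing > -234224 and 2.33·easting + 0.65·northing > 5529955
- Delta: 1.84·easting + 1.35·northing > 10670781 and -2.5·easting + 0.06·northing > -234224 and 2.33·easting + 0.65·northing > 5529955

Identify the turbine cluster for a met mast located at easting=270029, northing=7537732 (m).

1.84·270029 + 1.35·7537732 = 10672791.560, which is > 10670781
-2.5·270029 + 0.06·7537732 = -222808.580, which is > -234224
2.33·270029 + 0.65·7537732 = 5528693.370, which is < 5529955
This sign pattern matches Lambda.

Lambda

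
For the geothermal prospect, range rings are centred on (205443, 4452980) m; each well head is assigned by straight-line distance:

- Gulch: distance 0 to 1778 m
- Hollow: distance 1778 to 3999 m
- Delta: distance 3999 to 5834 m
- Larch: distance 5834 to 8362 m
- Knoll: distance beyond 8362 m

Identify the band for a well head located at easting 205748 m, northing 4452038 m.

Distance = √((205748−205443)² + (4452038−4452980)²) = √(93025.000 + 887364.000) = 990.146 m.
0 ≤ 990.146 < 1778 → Gulch.

Gulch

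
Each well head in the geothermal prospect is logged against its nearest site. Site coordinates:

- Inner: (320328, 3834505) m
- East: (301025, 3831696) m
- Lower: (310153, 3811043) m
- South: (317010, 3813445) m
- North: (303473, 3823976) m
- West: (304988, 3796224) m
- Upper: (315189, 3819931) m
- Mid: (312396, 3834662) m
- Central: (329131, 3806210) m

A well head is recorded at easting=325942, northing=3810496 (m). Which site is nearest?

Squared distances to each site:
Inner: 607949077.000; East: 1070296889.000; Lower: 249591730.000; South: 88477225.000; North: 686566361.000; West: 642760100.000; Upper: 204646234.000; Mid: 767489672.000; Central: 28539517.000.
Minimum at Central.

Central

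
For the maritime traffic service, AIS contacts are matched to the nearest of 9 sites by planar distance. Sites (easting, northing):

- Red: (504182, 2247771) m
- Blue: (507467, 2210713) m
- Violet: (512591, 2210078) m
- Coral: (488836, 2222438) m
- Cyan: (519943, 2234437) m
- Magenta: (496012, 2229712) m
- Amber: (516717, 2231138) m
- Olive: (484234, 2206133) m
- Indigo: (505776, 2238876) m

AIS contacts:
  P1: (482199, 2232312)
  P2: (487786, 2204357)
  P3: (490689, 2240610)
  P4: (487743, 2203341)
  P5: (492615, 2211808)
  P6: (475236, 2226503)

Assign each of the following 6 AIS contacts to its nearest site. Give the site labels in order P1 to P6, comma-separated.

P1 → Coral (d²=141545645.00)
P2 → Olive (d²=15770880.00)
P3 → Magenta (d²=147100733.00)
P4 → Olive (d²=20108345.00)
P5 → Olive (d²=102446786.00)
P6 → Coral (d²=201484225.00)

Coral, Olive, Magenta, Olive, Olive, Coral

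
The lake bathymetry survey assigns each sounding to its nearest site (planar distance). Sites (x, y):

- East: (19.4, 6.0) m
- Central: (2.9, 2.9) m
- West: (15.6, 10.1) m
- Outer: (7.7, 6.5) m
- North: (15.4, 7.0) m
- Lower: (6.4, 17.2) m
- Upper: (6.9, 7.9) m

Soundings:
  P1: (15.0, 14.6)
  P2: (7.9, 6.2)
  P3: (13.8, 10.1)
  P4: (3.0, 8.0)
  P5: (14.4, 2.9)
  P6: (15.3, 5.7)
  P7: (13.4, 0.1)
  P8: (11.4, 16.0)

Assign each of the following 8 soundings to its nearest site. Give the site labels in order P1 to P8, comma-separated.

West, Outer, West, Upper, North, North, North, Lower

P1 → West (d²=20.61)
P2 → Outer (d²=0.13)
P3 → West (d²=3.24)
P4 → Upper (d²=15.22)
P5 → North (d²=17.81)
P6 → North (d²=1.70)
P7 → North (d²=51.61)
P8 → Lower (d²=26.44)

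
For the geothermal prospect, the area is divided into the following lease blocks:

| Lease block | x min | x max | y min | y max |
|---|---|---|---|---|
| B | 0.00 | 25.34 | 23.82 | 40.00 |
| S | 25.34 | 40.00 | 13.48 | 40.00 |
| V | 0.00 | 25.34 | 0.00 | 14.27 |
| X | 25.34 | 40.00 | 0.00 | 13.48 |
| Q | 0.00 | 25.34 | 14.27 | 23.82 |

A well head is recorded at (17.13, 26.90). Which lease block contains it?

The point has x = 17.13 and y = 26.90.
Only B satisfies 0.00 ≤ x ≤ 25.34 and 23.82 ≤ y ≤ 40.00.

B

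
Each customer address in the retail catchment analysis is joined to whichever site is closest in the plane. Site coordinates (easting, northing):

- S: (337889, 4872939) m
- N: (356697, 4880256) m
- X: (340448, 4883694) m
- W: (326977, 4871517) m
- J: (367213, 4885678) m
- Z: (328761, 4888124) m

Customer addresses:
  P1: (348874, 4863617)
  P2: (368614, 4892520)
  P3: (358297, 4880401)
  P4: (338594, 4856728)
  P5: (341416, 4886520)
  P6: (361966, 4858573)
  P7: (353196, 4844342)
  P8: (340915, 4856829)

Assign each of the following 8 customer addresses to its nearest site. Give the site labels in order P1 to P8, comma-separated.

P1 → S (d²=207569909.00)
P2 → J (d²=48775765.00)
P3 → N (d²=2581025.00)
P4 → S (d²=263293546.00)
P5 → X (d²=8923300.00)
P6 → N (d²=497914850.00)
P7 → S (d²=1052092658.00)
P8 → S (d²=268688776.00)

S, J, N, S, X, N, S, S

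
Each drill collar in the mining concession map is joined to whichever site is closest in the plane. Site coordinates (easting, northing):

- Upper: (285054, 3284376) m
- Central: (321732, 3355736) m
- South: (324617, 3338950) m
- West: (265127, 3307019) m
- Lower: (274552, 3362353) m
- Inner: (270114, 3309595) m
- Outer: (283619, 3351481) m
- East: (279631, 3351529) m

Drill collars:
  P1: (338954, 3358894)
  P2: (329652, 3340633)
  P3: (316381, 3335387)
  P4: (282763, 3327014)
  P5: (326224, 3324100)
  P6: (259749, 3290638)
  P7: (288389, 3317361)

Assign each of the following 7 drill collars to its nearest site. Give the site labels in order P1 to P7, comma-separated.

Central, South, South, Inner, South, West, Inner

P1 → Central (d²=306570248.00)
P2 → South (d²=28183714.00)
P3 → South (d²=80526665.00)
P4 → Inner (d²=463418762.00)
P5 → South (d²=223104949.00)
P6 → West (d²=297260045.00)
P7 → Inner (d²=394286381.00)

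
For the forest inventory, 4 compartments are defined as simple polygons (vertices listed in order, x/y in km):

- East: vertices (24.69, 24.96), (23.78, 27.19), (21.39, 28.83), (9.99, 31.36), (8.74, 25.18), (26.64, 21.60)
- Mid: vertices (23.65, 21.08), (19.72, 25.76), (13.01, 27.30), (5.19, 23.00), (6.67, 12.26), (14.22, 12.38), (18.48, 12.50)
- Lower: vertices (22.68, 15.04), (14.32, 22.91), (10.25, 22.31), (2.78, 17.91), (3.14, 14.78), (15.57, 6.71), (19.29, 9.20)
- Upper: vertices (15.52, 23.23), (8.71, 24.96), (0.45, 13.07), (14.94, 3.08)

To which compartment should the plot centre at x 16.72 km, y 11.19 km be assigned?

Cast a ray rightward from (16.72, 11.19). For each polygon, the edges (by vertex number in listed order) whose endpoints lie on opposite sides of y = 11.19, where each meets that height, and whether that is right or left of the point:
East: no edge straddles that height → 0 crossings.
Mid: no edge straddles that height → 0 crossings.
Lower: 5–6 at x≈8.670 (left), 7–1 at x≈20.445 (right) → 1 crossing.
Upper: 3–4 at x≈3.177 (left), 4–1 at x≈15.173 (left) → 0 crossings.
Only Lower has an odd count, so the point is inside Lower.

Lower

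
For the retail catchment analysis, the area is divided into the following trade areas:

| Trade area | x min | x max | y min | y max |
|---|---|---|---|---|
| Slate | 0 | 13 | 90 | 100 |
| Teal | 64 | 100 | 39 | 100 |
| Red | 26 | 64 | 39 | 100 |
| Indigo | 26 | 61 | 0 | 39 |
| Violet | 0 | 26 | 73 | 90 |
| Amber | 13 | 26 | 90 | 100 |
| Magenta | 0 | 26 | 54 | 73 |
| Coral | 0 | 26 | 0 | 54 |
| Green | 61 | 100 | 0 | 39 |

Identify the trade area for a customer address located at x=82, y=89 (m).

The point has x = 82 and y = 89.
Only Teal satisfies 64 ≤ x ≤ 100 and 39 ≤ y ≤ 100.

Teal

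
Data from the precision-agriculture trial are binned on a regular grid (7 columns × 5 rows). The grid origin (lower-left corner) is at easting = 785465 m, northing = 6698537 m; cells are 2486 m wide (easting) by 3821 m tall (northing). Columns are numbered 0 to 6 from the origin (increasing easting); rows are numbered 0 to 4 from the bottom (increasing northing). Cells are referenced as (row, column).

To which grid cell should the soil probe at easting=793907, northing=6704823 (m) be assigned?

Column index: ⌊(793907 − 785465) / 2486⌋ = ⌊3.396⌋ = 3
Row offset from origin: ⌊(6704823 − 6698537) / 3821⌋ = ⌊1.645⌋ = 1 → row 1

(1, 3)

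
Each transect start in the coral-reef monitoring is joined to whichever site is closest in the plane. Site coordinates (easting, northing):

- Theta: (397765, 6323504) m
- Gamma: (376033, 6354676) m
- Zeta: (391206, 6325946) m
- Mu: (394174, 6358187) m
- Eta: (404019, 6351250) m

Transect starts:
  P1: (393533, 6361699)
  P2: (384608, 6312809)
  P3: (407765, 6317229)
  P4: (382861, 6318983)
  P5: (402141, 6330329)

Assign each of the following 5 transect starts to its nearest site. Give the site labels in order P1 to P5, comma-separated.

P1 → Mu (d²=12745025.00)
P2 → Zeta (d²=216114373.00)
P3 → Theta (d²=139375625.00)
P4 → Zeta (d²=118122394.00)
P5 → Theta (d²=65730001.00)

Mu, Zeta, Theta, Zeta, Theta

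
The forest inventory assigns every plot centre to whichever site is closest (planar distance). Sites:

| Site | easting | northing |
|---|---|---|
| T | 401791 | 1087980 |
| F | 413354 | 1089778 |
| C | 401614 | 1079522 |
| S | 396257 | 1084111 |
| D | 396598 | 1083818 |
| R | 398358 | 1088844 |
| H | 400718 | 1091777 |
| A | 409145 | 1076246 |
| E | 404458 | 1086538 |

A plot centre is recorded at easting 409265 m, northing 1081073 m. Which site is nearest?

Squared distances to each site:
T: 103567325.000; F: 92496946.000; C: 60943402.000; S: 178437508.000; D: 167987914.000; R: 179351090.000; H: 187626825.000; A: 23314329.000; E: 52973474.000.
Minimum at A.

A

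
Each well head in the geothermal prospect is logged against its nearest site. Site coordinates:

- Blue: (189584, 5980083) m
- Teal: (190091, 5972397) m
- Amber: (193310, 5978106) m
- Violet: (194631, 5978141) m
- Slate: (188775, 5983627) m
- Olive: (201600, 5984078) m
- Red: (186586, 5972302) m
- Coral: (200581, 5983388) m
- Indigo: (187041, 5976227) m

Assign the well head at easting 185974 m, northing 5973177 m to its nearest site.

Squared distances to each site:
Blue: 60724936.000; Teal: 17558089.000; Amber: 78111937.000; Violet: 99584945.000; Slate: 117048101.000; Olive: 363003677.000; Red: 1140169.000; Coral: 317628970.000; Indigo: 10440989.000.
Minimum at Red.

Red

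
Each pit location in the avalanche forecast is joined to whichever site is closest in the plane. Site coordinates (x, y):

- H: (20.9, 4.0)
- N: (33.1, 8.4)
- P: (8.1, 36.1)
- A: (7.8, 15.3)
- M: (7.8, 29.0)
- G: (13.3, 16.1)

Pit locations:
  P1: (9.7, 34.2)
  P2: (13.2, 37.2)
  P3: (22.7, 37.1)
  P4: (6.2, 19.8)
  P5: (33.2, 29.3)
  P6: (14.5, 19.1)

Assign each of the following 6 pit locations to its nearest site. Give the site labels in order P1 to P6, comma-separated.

P, P, P, A, N, G

P1 → P (d²=6.17)
P2 → P (d²=27.22)
P3 → P (d²=214.16)
P4 → A (d²=22.81)
P5 → N (d²=436.82)
P6 → G (d²=10.44)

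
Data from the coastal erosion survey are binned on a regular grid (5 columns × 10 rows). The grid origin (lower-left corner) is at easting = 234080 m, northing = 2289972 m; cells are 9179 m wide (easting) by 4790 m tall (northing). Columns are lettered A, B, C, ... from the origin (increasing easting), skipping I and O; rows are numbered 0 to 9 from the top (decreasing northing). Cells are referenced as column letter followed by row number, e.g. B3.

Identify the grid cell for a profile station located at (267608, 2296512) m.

Column index: ⌊(267608 − 234080) / 9179⌋ = ⌊3.653⌋ = 3 → column D
Row offset from origin: ⌊(2296512 − 2289972) / 4790⌋ = ⌊1.365⌋ = 1 → row 8 (counted from top)

D8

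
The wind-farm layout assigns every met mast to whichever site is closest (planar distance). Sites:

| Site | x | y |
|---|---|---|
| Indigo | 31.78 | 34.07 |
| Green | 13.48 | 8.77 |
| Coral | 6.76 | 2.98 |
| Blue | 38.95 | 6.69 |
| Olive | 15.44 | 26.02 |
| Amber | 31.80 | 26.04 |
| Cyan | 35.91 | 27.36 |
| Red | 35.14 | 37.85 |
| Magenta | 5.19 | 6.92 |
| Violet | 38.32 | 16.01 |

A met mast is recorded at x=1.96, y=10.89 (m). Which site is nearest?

Magenta

Squared distances to each site:
Indigo: 1426.545; Green: 137.205; Coral: 85.608; Blue: 1385.900; Olive: 410.627; Amber: 1119.948; Cyan: 1423.863; Red: 1827.754; Magenta: 26.194; Violet: 1348.264.
Minimum at Magenta.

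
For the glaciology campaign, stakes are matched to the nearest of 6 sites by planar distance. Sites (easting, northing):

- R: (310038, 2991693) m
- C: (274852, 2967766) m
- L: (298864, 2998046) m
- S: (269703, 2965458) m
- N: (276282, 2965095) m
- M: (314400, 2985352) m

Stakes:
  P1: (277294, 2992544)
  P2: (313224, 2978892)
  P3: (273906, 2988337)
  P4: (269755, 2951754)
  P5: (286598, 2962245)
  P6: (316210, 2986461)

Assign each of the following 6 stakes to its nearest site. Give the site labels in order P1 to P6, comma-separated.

L, M, C, S, N, M

P1 → L (d²=495536904.00)
P2 → M (d²=43114576.00)
P3 → C (d²=424060957.00)
P4 → S (d²=187802320.00)
P5 → N (d²=114542356.00)
P6 → M (d²=4505981.00)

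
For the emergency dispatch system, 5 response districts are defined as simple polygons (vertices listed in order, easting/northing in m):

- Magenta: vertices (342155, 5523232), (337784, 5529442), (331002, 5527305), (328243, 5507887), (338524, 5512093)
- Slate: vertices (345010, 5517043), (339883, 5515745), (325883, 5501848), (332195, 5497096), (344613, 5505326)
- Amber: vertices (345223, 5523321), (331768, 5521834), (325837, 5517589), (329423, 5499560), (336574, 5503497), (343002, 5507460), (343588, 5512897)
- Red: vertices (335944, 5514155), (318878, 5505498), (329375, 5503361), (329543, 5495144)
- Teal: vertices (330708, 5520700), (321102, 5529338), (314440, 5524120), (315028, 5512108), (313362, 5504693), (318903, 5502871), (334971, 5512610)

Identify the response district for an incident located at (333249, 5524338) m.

Cast a ray rightward from (333249, 5524338). For each polygon, the edges (by vertex number in listed order) whose endpoints lie on opposite sides of northing = 5524338, where each meets that height, and whether that is right or left of the point:
Magenta: 1–2 at easting≈341376.5 (right), 3–4 at easting≈330580.4 (left) → 1 crossing.
Slate: no edge straddles that height → 0 crossings.
Amber: no edge straddles that height → 0 crossings.
Red: no edge straddles that height → 0 crossings.
Teal: 1–2 at easting≈326662.3 (left), 2–3 at easting≈314718.3 (left) → 0 crossings.
Only Magenta has an odd count, so the point is inside Magenta.

Magenta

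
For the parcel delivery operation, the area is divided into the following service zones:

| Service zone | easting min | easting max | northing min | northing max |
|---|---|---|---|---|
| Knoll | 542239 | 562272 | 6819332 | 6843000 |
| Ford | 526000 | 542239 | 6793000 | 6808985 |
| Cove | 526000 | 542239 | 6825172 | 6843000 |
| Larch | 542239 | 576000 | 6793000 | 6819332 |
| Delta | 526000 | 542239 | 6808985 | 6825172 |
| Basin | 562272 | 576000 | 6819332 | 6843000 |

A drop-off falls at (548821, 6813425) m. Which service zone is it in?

The point has easting = 548821 and northing = 6813425.
Only Larch satisfies 542239 ≤ easting ≤ 576000 and 6793000 ≤ northing ≤ 6819332.

Larch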